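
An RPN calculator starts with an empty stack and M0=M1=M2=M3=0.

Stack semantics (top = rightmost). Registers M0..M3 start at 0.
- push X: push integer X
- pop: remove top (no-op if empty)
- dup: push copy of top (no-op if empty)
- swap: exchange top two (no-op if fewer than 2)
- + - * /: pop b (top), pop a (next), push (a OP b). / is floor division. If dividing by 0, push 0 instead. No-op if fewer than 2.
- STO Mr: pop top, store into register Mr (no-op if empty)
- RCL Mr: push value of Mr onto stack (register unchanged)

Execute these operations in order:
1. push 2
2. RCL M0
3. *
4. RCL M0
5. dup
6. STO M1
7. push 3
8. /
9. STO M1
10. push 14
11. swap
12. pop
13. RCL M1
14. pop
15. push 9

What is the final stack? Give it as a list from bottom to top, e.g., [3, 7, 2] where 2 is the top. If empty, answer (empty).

Answer: [14, 9]

Derivation:
After op 1 (push 2): stack=[2] mem=[0,0,0,0]
After op 2 (RCL M0): stack=[2,0] mem=[0,0,0,0]
After op 3 (*): stack=[0] mem=[0,0,0,0]
After op 4 (RCL M0): stack=[0,0] mem=[0,0,0,0]
After op 5 (dup): stack=[0,0,0] mem=[0,0,0,0]
After op 6 (STO M1): stack=[0,0] mem=[0,0,0,0]
After op 7 (push 3): stack=[0,0,3] mem=[0,0,0,0]
After op 8 (/): stack=[0,0] mem=[0,0,0,0]
After op 9 (STO M1): stack=[0] mem=[0,0,0,0]
After op 10 (push 14): stack=[0,14] mem=[0,0,0,0]
After op 11 (swap): stack=[14,0] mem=[0,0,0,0]
After op 12 (pop): stack=[14] mem=[0,0,0,0]
After op 13 (RCL M1): stack=[14,0] mem=[0,0,0,0]
After op 14 (pop): stack=[14] mem=[0,0,0,0]
After op 15 (push 9): stack=[14,9] mem=[0,0,0,0]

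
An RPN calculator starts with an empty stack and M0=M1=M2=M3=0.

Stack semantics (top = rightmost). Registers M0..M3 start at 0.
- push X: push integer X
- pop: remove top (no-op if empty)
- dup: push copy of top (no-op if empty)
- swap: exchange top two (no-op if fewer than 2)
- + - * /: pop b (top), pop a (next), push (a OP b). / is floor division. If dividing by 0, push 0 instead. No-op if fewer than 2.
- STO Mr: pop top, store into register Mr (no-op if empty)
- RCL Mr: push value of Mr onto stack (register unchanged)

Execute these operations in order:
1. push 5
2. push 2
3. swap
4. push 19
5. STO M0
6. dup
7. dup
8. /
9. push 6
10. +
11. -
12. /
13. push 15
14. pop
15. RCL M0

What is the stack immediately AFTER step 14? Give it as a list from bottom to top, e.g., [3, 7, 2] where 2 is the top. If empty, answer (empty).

After op 1 (push 5): stack=[5] mem=[0,0,0,0]
After op 2 (push 2): stack=[5,2] mem=[0,0,0,0]
After op 3 (swap): stack=[2,5] mem=[0,0,0,0]
After op 4 (push 19): stack=[2,5,19] mem=[0,0,0,0]
After op 5 (STO M0): stack=[2,5] mem=[19,0,0,0]
After op 6 (dup): stack=[2,5,5] mem=[19,0,0,0]
After op 7 (dup): stack=[2,5,5,5] mem=[19,0,0,0]
After op 8 (/): stack=[2,5,1] mem=[19,0,0,0]
After op 9 (push 6): stack=[2,5,1,6] mem=[19,0,0,0]
After op 10 (+): stack=[2,5,7] mem=[19,0,0,0]
After op 11 (-): stack=[2,-2] mem=[19,0,0,0]
After op 12 (/): stack=[-1] mem=[19,0,0,0]
After op 13 (push 15): stack=[-1,15] mem=[19,0,0,0]
After op 14 (pop): stack=[-1] mem=[19,0,0,0]

[-1]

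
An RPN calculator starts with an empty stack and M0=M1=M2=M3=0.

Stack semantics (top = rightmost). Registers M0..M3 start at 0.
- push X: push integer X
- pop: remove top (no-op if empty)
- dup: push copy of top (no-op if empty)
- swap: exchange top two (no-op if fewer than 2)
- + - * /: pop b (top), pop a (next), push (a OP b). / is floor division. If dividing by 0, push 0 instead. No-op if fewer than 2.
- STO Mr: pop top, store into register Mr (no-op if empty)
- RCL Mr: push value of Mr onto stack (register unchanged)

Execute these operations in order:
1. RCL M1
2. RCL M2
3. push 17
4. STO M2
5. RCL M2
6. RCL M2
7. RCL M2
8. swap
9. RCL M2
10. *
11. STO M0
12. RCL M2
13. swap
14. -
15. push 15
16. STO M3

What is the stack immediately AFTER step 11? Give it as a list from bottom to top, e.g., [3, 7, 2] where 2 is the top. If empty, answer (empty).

After op 1 (RCL M1): stack=[0] mem=[0,0,0,0]
After op 2 (RCL M2): stack=[0,0] mem=[0,0,0,0]
After op 3 (push 17): stack=[0,0,17] mem=[0,0,0,0]
After op 4 (STO M2): stack=[0,0] mem=[0,0,17,0]
After op 5 (RCL M2): stack=[0,0,17] mem=[0,0,17,0]
After op 6 (RCL M2): stack=[0,0,17,17] mem=[0,0,17,0]
After op 7 (RCL M2): stack=[0,0,17,17,17] mem=[0,0,17,0]
After op 8 (swap): stack=[0,0,17,17,17] mem=[0,0,17,0]
After op 9 (RCL M2): stack=[0,0,17,17,17,17] mem=[0,0,17,0]
After op 10 (*): stack=[0,0,17,17,289] mem=[0,0,17,0]
After op 11 (STO M0): stack=[0,0,17,17] mem=[289,0,17,0]

[0, 0, 17, 17]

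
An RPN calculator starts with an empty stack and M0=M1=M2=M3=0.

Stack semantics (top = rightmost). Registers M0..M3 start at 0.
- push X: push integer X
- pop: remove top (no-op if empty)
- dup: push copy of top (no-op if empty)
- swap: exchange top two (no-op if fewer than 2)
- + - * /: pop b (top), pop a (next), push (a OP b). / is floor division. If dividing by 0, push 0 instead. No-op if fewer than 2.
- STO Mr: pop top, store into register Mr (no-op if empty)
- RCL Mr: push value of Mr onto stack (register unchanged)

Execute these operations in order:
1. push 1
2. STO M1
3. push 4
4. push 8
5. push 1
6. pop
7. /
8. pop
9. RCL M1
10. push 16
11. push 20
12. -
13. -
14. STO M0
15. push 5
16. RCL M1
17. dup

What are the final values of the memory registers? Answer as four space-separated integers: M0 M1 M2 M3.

Answer: 5 1 0 0

Derivation:
After op 1 (push 1): stack=[1] mem=[0,0,0,0]
After op 2 (STO M1): stack=[empty] mem=[0,1,0,0]
After op 3 (push 4): stack=[4] mem=[0,1,0,0]
After op 4 (push 8): stack=[4,8] mem=[0,1,0,0]
After op 5 (push 1): stack=[4,8,1] mem=[0,1,0,0]
After op 6 (pop): stack=[4,8] mem=[0,1,0,0]
After op 7 (/): stack=[0] mem=[0,1,0,0]
After op 8 (pop): stack=[empty] mem=[0,1,0,0]
After op 9 (RCL M1): stack=[1] mem=[0,1,0,0]
After op 10 (push 16): stack=[1,16] mem=[0,1,0,0]
After op 11 (push 20): stack=[1,16,20] mem=[0,1,0,0]
After op 12 (-): stack=[1,-4] mem=[0,1,0,0]
After op 13 (-): stack=[5] mem=[0,1,0,0]
After op 14 (STO M0): stack=[empty] mem=[5,1,0,0]
After op 15 (push 5): stack=[5] mem=[5,1,0,0]
After op 16 (RCL M1): stack=[5,1] mem=[5,1,0,0]
After op 17 (dup): stack=[5,1,1] mem=[5,1,0,0]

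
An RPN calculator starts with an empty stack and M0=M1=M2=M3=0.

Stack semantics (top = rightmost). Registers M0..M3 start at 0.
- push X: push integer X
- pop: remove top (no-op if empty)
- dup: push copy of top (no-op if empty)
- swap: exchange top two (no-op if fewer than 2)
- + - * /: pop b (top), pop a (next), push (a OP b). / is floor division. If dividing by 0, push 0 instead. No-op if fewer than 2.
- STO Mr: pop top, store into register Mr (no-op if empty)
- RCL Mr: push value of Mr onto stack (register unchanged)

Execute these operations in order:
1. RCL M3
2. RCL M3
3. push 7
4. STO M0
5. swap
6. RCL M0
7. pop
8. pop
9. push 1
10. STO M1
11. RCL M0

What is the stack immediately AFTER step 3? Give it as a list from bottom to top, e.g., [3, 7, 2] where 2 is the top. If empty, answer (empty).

After op 1 (RCL M3): stack=[0] mem=[0,0,0,0]
After op 2 (RCL M3): stack=[0,0] mem=[0,0,0,0]
After op 3 (push 7): stack=[0,0,7] mem=[0,0,0,0]

[0, 0, 7]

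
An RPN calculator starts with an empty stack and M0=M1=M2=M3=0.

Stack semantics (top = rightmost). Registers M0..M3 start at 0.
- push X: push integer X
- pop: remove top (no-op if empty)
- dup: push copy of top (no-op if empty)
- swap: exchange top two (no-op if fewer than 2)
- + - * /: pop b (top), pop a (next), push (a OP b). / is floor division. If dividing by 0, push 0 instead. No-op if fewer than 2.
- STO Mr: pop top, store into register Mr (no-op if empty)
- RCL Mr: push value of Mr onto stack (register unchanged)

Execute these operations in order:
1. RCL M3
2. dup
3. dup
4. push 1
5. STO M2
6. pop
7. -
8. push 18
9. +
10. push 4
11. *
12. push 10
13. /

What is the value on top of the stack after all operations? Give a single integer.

Answer: 7

Derivation:
After op 1 (RCL M3): stack=[0] mem=[0,0,0,0]
After op 2 (dup): stack=[0,0] mem=[0,0,0,0]
After op 3 (dup): stack=[0,0,0] mem=[0,0,0,0]
After op 4 (push 1): stack=[0,0,0,1] mem=[0,0,0,0]
After op 5 (STO M2): stack=[0,0,0] mem=[0,0,1,0]
After op 6 (pop): stack=[0,0] mem=[0,0,1,0]
After op 7 (-): stack=[0] mem=[0,0,1,0]
After op 8 (push 18): stack=[0,18] mem=[0,0,1,0]
After op 9 (+): stack=[18] mem=[0,0,1,0]
After op 10 (push 4): stack=[18,4] mem=[0,0,1,0]
After op 11 (*): stack=[72] mem=[0,0,1,0]
After op 12 (push 10): stack=[72,10] mem=[0,0,1,0]
After op 13 (/): stack=[7] mem=[0,0,1,0]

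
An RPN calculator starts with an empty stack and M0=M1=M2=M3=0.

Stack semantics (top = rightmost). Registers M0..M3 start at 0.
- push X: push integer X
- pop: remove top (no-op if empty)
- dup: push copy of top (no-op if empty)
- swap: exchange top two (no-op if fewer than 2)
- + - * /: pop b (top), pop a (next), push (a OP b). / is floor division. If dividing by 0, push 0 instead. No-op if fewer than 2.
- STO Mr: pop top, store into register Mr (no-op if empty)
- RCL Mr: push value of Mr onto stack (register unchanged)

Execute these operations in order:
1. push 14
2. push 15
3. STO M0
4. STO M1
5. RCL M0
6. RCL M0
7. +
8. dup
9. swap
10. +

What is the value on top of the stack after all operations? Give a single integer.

Answer: 60

Derivation:
After op 1 (push 14): stack=[14] mem=[0,0,0,0]
After op 2 (push 15): stack=[14,15] mem=[0,0,0,0]
After op 3 (STO M0): stack=[14] mem=[15,0,0,0]
After op 4 (STO M1): stack=[empty] mem=[15,14,0,0]
After op 5 (RCL M0): stack=[15] mem=[15,14,0,0]
After op 6 (RCL M0): stack=[15,15] mem=[15,14,0,0]
After op 7 (+): stack=[30] mem=[15,14,0,0]
After op 8 (dup): stack=[30,30] mem=[15,14,0,0]
After op 9 (swap): stack=[30,30] mem=[15,14,0,0]
After op 10 (+): stack=[60] mem=[15,14,0,0]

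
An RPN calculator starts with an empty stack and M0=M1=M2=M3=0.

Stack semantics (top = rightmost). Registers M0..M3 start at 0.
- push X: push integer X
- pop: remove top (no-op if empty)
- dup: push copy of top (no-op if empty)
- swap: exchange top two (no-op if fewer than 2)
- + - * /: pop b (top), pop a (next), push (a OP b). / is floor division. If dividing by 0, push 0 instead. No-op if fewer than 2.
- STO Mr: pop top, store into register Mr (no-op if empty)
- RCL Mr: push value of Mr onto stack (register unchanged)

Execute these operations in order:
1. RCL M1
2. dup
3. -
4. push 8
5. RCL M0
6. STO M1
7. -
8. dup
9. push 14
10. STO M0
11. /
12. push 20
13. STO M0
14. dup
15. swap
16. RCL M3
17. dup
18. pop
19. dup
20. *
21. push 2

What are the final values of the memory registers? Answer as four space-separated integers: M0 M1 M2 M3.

Answer: 20 0 0 0

Derivation:
After op 1 (RCL M1): stack=[0] mem=[0,0,0,0]
After op 2 (dup): stack=[0,0] mem=[0,0,0,0]
After op 3 (-): stack=[0] mem=[0,0,0,0]
After op 4 (push 8): stack=[0,8] mem=[0,0,0,0]
After op 5 (RCL M0): stack=[0,8,0] mem=[0,0,0,0]
After op 6 (STO M1): stack=[0,8] mem=[0,0,0,0]
After op 7 (-): stack=[-8] mem=[0,0,0,0]
After op 8 (dup): stack=[-8,-8] mem=[0,0,0,0]
After op 9 (push 14): stack=[-8,-8,14] mem=[0,0,0,0]
After op 10 (STO M0): stack=[-8,-8] mem=[14,0,0,0]
After op 11 (/): stack=[1] mem=[14,0,0,0]
After op 12 (push 20): stack=[1,20] mem=[14,0,0,0]
After op 13 (STO M0): stack=[1] mem=[20,0,0,0]
After op 14 (dup): stack=[1,1] mem=[20,0,0,0]
After op 15 (swap): stack=[1,1] mem=[20,0,0,0]
After op 16 (RCL M3): stack=[1,1,0] mem=[20,0,0,0]
After op 17 (dup): stack=[1,1,0,0] mem=[20,0,0,0]
After op 18 (pop): stack=[1,1,0] mem=[20,0,0,0]
After op 19 (dup): stack=[1,1,0,0] mem=[20,0,0,0]
After op 20 (*): stack=[1,1,0] mem=[20,0,0,0]
After op 21 (push 2): stack=[1,1,0,2] mem=[20,0,0,0]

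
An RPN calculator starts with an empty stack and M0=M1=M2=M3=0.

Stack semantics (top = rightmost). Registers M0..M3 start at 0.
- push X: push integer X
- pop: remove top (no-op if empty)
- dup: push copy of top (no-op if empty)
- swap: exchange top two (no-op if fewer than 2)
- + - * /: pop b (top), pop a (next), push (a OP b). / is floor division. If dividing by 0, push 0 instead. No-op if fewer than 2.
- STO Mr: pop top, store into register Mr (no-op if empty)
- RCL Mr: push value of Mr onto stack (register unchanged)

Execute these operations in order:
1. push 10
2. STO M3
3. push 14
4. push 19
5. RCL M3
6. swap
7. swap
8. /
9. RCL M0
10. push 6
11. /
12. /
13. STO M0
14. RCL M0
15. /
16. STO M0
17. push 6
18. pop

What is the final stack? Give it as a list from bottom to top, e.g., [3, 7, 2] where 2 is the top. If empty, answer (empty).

Answer: (empty)

Derivation:
After op 1 (push 10): stack=[10] mem=[0,0,0,0]
After op 2 (STO M3): stack=[empty] mem=[0,0,0,10]
After op 3 (push 14): stack=[14] mem=[0,0,0,10]
After op 4 (push 19): stack=[14,19] mem=[0,0,0,10]
After op 5 (RCL M3): stack=[14,19,10] mem=[0,0,0,10]
After op 6 (swap): stack=[14,10,19] mem=[0,0,0,10]
After op 7 (swap): stack=[14,19,10] mem=[0,0,0,10]
After op 8 (/): stack=[14,1] mem=[0,0,0,10]
After op 9 (RCL M0): stack=[14,1,0] mem=[0,0,0,10]
After op 10 (push 6): stack=[14,1,0,6] mem=[0,0,0,10]
After op 11 (/): stack=[14,1,0] mem=[0,0,0,10]
After op 12 (/): stack=[14,0] mem=[0,0,0,10]
After op 13 (STO M0): stack=[14] mem=[0,0,0,10]
After op 14 (RCL M0): stack=[14,0] mem=[0,0,0,10]
After op 15 (/): stack=[0] mem=[0,0,0,10]
After op 16 (STO M0): stack=[empty] mem=[0,0,0,10]
After op 17 (push 6): stack=[6] mem=[0,0,0,10]
After op 18 (pop): stack=[empty] mem=[0,0,0,10]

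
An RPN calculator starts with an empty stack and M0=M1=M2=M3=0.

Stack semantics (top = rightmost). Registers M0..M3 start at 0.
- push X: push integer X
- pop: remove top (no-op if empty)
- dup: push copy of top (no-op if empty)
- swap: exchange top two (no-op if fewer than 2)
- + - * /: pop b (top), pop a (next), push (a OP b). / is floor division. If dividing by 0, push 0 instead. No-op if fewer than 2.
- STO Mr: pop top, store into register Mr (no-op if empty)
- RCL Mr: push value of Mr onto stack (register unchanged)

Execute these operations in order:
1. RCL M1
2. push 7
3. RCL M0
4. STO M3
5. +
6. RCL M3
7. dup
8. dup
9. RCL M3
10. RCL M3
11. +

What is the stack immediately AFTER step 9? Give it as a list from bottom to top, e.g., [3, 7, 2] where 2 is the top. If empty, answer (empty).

After op 1 (RCL M1): stack=[0] mem=[0,0,0,0]
After op 2 (push 7): stack=[0,7] mem=[0,0,0,0]
After op 3 (RCL M0): stack=[0,7,0] mem=[0,0,0,0]
After op 4 (STO M3): stack=[0,7] mem=[0,0,0,0]
After op 5 (+): stack=[7] mem=[0,0,0,0]
After op 6 (RCL M3): stack=[7,0] mem=[0,0,0,0]
After op 7 (dup): stack=[7,0,0] mem=[0,0,0,0]
After op 8 (dup): stack=[7,0,0,0] mem=[0,0,0,0]
After op 9 (RCL M3): stack=[7,0,0,0,0] mem=[0,0,0,0]

[7, 0, 0, 0, 0]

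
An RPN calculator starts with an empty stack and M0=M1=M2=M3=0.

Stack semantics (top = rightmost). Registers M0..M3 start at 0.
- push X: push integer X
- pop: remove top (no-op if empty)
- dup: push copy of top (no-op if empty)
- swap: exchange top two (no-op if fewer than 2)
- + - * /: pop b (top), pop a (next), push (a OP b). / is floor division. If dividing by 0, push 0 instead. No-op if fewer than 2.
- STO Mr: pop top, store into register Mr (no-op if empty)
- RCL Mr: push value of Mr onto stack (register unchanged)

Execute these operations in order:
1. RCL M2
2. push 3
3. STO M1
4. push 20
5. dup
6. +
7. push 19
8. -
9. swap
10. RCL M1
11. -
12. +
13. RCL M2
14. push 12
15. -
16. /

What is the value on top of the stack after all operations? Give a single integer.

Answer: -2

Derivation:
After op 1 (RCL M2): stack=[0] mem=[0,0,0,0]
After op 2 (push 3): stack=[0,3] mem=[0,0,0,0]
After op 3 (STO M1): stack=[0] mem=[0,3,0,0]
After op 4 (push 20): stack=[0,20] mem=[0,3,0,0]
After op 5 (dup): stack=[0,20,20] mem=[0,3,0,0]
After op 6 (+): stack=[0,40] mem=[0,3,0,0]
After op 7 (push 19): stack=[0,40,19] mem=[0,3,0,0]
After op 8 (-): stack=[0,21] mem=[0,3,0,0]
After op 9 (swap): stack=[21,0] mem=[0,3,0,0]
After op 10 (RCL M1): stack=[21,0,3] mem=[0,3,0,0]
After op 11 (-): stack=[21,-3] mem=[0,3,0,0]
After op 12 (+): stack=[18] mem=[0,3,0,0]
After op 13 (RCL M2): stack=[18,0] mem=[0,3,0,0]
After op 14 (push 12): stack=[18,0,12] mem=[0,3,0,0]
After op 15 (-): stack=[18,-12] mem=[0,3,0,0]
After op 16 (/): stack=[-2] mem=[0,3,0,0]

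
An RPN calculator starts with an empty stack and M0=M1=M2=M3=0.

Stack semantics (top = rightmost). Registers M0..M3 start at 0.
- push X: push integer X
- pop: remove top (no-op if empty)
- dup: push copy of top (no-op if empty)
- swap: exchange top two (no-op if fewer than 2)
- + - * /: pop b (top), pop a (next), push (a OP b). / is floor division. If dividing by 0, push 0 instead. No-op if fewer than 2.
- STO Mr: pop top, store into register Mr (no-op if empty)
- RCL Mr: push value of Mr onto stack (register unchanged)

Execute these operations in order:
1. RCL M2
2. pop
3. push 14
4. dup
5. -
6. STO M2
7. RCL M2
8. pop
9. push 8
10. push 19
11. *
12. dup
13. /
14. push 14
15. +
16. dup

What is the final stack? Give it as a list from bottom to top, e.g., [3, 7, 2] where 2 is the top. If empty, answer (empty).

After op 1 (RCL M2): stack=[0] mem=[0,0,0,0]
After op 2 (pop): stack=[empty] mem=[0,0,0,0]
After op 3 (push 14): stack=[14] mem=[0,0,0,0]
After op 4 (dup): stack=[14,14] mem=[0,0,0,0]
After op 5 (-): stack=[0] mem=[0,0,0,0]
After op 6 (STO M2): stack=[empty] mem=[0,0,0,0]
After op 7 (RCL M2): stack=[0] mem=[0,0,0,0]
After op 8 (pop): stack=[empty] mem=[0,0,0,0]
After op 9 (push 8): stack=[8] mem=[0,0,0,0]
After op 10 (push 19): stack=[8,19] mem=[0,0,0,0]
After op 11 (*): stack=[152] mem=[0,0,0,0]
After op 12 (dup): stack=[152,152] mem=[0,0,0,0]
After op 13 (/): stack=[1] mem=[0,0,0,0]
After op 14 (push 14): stack=[1,14] mem=[0,0,0,0]
After op 15 (+): stack=[15] mem=[0,0,0,0]
After op 16 (dup): stack=[15,15] mem=[0,0,0,0]

Answer: [15, 15]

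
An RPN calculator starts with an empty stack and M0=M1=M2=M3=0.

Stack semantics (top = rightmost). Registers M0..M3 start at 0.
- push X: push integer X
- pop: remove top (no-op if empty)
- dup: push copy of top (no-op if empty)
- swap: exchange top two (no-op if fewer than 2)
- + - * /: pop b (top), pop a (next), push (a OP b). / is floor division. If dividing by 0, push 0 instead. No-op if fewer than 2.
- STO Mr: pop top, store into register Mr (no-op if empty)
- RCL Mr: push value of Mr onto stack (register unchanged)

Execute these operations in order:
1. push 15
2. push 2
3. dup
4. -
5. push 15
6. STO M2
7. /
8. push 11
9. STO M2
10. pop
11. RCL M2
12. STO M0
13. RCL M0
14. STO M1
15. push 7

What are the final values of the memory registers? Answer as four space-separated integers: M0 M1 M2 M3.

Answer: 11 11 11 0

Derivation:
After op 1 (push 15): stack=[15] mem=[0,0,0,0]
After op 2 (push 2): stack=[15,2] mem=[0,0,0,0]
After op 3 (dup): stack=[15,2,2] mem=[0,0,0,0]
After op 4 (-): stack=[15,0] mem=[0,0,0,0]
After op 5 (push 15): stack=[15,0,15] mem=[0,0,0,0]
After op 6 (STO M2): stack=[15,0] mem=[0,0,15,0]
After op 7 (/): stack=[0] mem=[0,0,15,0]
After op 8 (push 11): stack=[0,11] mem=[0,0,15,0]
After op 9 (STO M2): stack=[0] mem=[0,0,11,0]
After op 10 (pop): stack=[empty] mem=[0,0,11,0]
After op 11 (RCL M2): stack=[11] mem=[0,0,11,0]
After op 12 (STO M0): stack=[empty] mem=[11,0,11,0]
After op 13 (RCL M0): stack=[11] mem=[11,0,11,0]
After op 14 (STO M1): stack=[empty] mem=[11,11,11,0]
After op 15 (push 7): stack=[7] mem=[11,11,11,0]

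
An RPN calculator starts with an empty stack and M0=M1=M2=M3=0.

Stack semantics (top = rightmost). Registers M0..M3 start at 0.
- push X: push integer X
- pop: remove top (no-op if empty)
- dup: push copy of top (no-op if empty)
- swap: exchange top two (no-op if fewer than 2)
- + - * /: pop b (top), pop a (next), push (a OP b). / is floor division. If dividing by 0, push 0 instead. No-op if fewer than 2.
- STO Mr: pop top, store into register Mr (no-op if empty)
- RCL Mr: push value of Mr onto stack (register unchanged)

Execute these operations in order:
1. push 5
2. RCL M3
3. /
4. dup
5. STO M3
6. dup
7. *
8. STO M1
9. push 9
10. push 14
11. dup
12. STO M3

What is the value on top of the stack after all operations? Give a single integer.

Answer: 14

Derivation:
After op 1 (push 5): stack=[5] mem=[0,0,0,0]
After op 2 (RCL M3): stack=[5,0] mem=[0,0,0,0]
After op 3 (/): stack=[0] mem=[0,0,0,0]
After op 4 (dup): stack=[0,0] mem=[0,0,0,0]
After op 5 (STO M3): stack=[0] mem=[0,0,0,0]
After op 6 (dup): stack=[0,0] mem=[0,0,0,0]
After op 7 (*): stack=[0] mem=[0,0,0,0]
After op 8 (STO M1): stack=[empty] mem=[0,0,0,0]
After op 9 (push 9): stack=[9] mem=[0,0,0,0]
After op 10 (push 14): stack=[9,14] mem=[0,0,0,0]
After op 11 (dup): stack=[9,14,14] mem=[0,0,0,0]
After op 12 (STO M3): stack=[9,14] mem=[0,0,0,14]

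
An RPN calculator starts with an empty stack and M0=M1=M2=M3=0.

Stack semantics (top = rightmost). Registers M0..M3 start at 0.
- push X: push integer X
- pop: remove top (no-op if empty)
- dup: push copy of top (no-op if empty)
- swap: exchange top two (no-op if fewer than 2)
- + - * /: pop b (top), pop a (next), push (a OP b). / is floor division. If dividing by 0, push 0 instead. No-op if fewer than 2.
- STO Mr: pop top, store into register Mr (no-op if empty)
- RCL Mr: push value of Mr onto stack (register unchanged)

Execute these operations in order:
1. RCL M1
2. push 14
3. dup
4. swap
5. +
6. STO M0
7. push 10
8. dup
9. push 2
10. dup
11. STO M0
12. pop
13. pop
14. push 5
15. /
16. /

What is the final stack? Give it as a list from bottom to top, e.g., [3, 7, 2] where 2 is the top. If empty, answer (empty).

Answer: [0]

Derivation:
After op 1 (RCL M1): stack=[0] mem=[0,0,0,0]
After op 2 (push 14): stack=[0,14] mem=[0,0,0,0]
After op 3 (dup): stack=[0,14,14] mem=[0,0,0,0]
After op 4 (swap): stack=[0,14,14] mem=[0,0,0,0]
After op 5 (+): stack=[0,28] mem=[0,0,0,0]
After op 6 (STO M0): stack=[0] mem=[28,0,0,0]
After op 7 (push 10): stack=[0,10] mem=[28,0,0,0]
After op 8 (dup): stack=[0,10,10] mem=[28,0,0,0]
After op 9 (push 2): stack=[0,10,10,2] mem=[28,0,0,0]
After op 10 (dup): stack=[0,10,10,2,2] mem=[28,0,0,0]
After op 11 (STO M0): stack=[0,10,10,2] mem=[2,0,0,0]
After op 12 (pop): stack=[0,10,10] mem=[2,0,0,0]
After op 13 (pop): stack=[0,10] mem=[2,0,0,0]
After op 14 (push 5): stack=[0,10,5] mem=[2,0,0,0]
After op 15 (/): stack=[0,2] mem=[2,0,0,0]
After op 16 (/): stack=[0] mem=[2,0,0,0]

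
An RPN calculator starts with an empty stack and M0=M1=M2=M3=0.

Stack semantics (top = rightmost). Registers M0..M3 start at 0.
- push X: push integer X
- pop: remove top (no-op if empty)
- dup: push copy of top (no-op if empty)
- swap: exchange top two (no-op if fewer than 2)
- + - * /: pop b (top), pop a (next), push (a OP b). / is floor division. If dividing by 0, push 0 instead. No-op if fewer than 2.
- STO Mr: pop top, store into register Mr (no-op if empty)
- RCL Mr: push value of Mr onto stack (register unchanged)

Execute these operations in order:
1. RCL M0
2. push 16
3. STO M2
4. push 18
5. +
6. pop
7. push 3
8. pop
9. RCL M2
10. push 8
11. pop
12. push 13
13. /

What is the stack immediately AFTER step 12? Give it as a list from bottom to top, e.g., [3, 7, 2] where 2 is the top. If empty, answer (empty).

After op 1 (RCL M0): stack=[0] mem=[0,0,0,0]
After op 2 (push 16): stack=[0,16] mem=[0,0,0,0]
After op 3 (STO M2): stack=[0] mem=[0,0,16,0]
After op 4 (push 18): stack=[0,18] mem=[0,0,16,0]
After op 5 (+): stack=[18] mem=[0,0,16,0]
After op 6 (pop): stack=[empty] mem=[0,0,16,0]
After op 7 (push 3): stack=[3] mem=[0,0,16,0]
After op 8 (pop): stack=[empty] mem=[0,0,16,0]
After op 9 (RCL M2): stack=[16] mem=[0,0,16,0]
After op 10 (push 8): stack=[16,8] mem=[0,0,16,0]
After op 11 (pop): stack=[16] mem=[0,0,16,0]
After op 12 (push 13): stack=[16,13] mem=[0,0,16,0]

[16, 13]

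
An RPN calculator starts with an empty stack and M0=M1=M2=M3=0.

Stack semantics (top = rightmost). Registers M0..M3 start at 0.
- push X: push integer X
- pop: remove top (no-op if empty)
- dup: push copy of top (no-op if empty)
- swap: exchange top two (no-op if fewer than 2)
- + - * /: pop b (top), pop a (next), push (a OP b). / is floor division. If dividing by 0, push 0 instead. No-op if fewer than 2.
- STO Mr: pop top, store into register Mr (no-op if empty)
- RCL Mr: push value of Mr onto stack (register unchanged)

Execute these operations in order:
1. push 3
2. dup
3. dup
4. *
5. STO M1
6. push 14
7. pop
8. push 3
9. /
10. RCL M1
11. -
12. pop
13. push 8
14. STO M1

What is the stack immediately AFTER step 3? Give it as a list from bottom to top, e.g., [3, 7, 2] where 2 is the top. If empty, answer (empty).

After op 1 (push 3): stack=[3] mem=[0,0,0,0]
After op 2 (dup): stack=[3,3] mem=[0,0,0,0]
After op 3 (dup): stack=[3,3,3] mem=[0,0,0,0]

[3, 3, 3]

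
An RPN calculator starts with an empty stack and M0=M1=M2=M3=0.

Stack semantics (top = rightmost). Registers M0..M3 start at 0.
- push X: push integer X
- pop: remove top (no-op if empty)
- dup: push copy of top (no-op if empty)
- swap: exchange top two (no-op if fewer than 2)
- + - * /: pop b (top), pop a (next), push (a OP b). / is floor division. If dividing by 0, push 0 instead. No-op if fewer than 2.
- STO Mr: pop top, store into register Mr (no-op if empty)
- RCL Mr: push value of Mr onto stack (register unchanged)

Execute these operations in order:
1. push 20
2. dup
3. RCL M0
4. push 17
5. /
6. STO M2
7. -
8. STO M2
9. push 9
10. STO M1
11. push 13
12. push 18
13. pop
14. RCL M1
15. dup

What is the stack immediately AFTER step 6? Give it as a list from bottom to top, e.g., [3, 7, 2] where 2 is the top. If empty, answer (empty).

After op 1 (push 20): stack=[20] mem=[0,0,0,0]
After op 2 (dup): stack=[20,20] mem=[0,0,0,0]
After op 3 (RCL M0): stack=[20,20,0] mem=[0,0,0,0]
After op 4 (push 17): stack=[20,20,0,17] mem=[0,0,0,0]
After op 5 (/): stack=[20,20,0] mem=[0,0,0,0]
After op 6 (STO M2): stack=[20,20] mem=[0,0,0,0]

[20, 20]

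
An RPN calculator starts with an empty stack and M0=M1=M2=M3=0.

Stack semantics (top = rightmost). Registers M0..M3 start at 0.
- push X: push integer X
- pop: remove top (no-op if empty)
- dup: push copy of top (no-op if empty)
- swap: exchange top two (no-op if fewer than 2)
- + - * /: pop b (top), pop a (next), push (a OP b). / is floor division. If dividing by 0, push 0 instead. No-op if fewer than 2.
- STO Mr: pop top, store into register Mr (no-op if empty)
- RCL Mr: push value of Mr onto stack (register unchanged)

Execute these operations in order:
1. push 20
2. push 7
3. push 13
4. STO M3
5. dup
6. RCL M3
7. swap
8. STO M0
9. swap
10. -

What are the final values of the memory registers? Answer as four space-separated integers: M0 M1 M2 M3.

Answer: 7 0 0 13

Derivation:
After op 1 (push 20): stack=[20] mem=[0,0,0,0]
After op 2 (push 7): stack=[20,7] mem=[0,0,0,0]
After op 3 (push 13): stack=[20,7,13] mem=[0,0,0,0]
After op 4 (STO M3): stack=[20,7] mem=[0,0,0,13]
After op 5 (dup): stack=[20,7,7] mem=[0,0,0,13]
After op 6 (RCL M3): stack=[20,7,7,13] mem=[0,0,0,13]
After op 7 (swap): stack=[20,7,13,7] mem=[0,0,0,13]
After op 8 (STO M0): stack=[20,7,13] mem=[7,0,0,13]
After op 9 (swap): stack=[20,13,7] mem=[7,0,0,13]
After op 10 (-): stack=[20,6] mem=[7,0,0,13]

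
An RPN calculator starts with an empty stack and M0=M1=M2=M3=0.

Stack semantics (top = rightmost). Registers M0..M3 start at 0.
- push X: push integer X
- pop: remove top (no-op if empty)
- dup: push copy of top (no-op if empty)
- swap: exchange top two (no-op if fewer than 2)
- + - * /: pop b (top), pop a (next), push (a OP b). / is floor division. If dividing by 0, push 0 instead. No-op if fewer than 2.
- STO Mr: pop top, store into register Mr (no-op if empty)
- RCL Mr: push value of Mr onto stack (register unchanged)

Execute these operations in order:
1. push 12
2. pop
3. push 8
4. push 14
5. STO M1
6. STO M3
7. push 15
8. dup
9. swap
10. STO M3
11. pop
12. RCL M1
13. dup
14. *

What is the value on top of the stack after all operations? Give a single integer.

Answer: 196

Derivation:
After op 1 (push 12): stack=[12] mem=[0,0,0,0]
After op 2 (pop): stack=[empty] mem=[0,0,0,0]
After op 3 (push 8): stack=[8] mem=[0,0,0,0]
After op 4 (push 14): stack=[8,14] mem=[0,0,0,0]
After op 5 (STO M1): stack=[8] mem=[0,14,0,0]
After op 6 (STO M3): stack=[empty] mem=[0,14,0,8]
After op 7 (push 15): stack=[15] mem=[0,14,0,8]
After op 8 (dup): stack=[15,15] mem=[0,14,0,8]
After op 9 (swap): stack=[15,15] mem=[0,14,0,8]
After op 10 (STO M3): stack=[15] mem=[0,14,0,15]
After op 11 (pop): stack=[empty] mem=[0,14,0,15]
After op 12 (RCL M1): stack=[14] mem=[0,14,0,15]
After op 13 (dup): stack=[14,14] mem=[0,14,0,15]
After op 14 (*): stack=[196] mem=[0,14,0,15]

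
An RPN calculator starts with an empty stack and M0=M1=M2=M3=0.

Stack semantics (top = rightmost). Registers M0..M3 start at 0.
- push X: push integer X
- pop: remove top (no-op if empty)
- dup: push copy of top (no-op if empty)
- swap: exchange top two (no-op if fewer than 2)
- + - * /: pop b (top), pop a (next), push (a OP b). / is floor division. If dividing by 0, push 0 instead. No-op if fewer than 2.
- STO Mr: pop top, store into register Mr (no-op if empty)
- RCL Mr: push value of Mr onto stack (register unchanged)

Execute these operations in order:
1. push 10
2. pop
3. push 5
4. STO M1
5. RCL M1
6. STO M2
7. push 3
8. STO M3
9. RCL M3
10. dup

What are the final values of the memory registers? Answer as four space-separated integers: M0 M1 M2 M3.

Answer: 0 5 5 3

Derivation:
After op 1 (push 10): stack=[10] mem=[0,0,0,0]
After op 2 (pop): stack=[empty] mem=[0,0,0,0]
After op 3 (push 5): stack=[5] mem=[0,0,0,0]
After op 4 (STO M1): stack=[empty] mem=[0,5,0,0]
After op 5 (RCL M1): stack=[5] mem=[0,5,0,0]
After op 6 (STO M2): stack=[empty] mem=[0,5,5,0]
After op 7 (push 3): stack=[3] mem=[0,5,5,0]
After op 8 (STO M3): stack=[empty] mem=[0,5,5,3]
After op 9 (RCL M3): stack=[3] mem=[0,5,5,3]
After op 10 (dup): stack=[3,3] mem=[0,5,5,3]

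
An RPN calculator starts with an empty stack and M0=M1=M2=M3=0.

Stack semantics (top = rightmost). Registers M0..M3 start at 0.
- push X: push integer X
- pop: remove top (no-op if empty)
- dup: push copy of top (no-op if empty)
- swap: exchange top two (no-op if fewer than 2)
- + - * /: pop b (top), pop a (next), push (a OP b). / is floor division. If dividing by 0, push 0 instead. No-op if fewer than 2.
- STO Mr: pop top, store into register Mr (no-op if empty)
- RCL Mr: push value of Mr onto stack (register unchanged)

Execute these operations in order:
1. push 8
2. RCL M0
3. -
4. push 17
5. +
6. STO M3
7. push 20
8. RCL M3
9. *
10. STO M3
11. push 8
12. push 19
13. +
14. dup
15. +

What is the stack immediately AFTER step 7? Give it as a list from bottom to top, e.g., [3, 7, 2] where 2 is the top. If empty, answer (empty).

After op 1 (push 8): stack=[8] mem=[0,0,0,0]
After op 2 (RCL M0): stack=[8,0] mem=[0,0,0,0]
After op 3 (-): stack=[8] mem=[0,0,0,0]
After op 4 (push 17): stack=[8,17] mem=[0,0,0,0]
After op 5 (+): stack=[25] mem=[0,0,0,0]
After op 6 (STO M3): stack=[empty] mem=[0,0,0,25]
After op 7 (push 20): stack=[20] mem=[0,0,0,25]

[20]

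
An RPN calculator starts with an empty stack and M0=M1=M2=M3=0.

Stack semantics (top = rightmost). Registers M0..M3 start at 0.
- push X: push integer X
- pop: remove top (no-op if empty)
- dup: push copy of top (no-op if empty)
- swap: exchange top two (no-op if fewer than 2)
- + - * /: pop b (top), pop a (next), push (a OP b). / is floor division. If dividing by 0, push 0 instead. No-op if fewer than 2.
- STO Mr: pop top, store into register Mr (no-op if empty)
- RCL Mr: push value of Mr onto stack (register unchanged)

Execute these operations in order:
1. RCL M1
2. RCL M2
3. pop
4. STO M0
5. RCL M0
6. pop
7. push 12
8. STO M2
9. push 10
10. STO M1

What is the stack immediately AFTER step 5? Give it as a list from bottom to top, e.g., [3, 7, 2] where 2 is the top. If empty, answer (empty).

After op 1 (RCL M1): stack=[0] mem=[0,0,0,0]
After op 2 (RCL M2): stack=[0,0] mem=[0,0,0,0]
After op 3 (pop): stack=[0] mem=[0,0,0,0]
After op 4 (STO M0): stack=[empty] mem=[0,0,0,0]
After op 5 (RCL M0): stack=[0] mem=[0,0,0,0]

[0]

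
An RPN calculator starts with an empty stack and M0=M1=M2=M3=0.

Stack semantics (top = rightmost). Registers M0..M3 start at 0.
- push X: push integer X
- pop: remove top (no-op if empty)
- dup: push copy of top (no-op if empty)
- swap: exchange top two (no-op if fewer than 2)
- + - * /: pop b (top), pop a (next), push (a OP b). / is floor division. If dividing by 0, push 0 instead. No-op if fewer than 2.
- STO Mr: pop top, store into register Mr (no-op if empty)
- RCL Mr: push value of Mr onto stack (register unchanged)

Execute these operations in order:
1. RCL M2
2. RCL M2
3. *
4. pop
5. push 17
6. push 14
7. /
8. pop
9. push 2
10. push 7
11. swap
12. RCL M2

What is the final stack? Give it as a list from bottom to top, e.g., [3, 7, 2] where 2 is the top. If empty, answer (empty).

After op 1 (RCL M2): stack=[0] mem=[0,0,0,0]
After op 2 (RCL M2): stack=[0,0] mem=[0,0,0,0]
After op 3 (*): stack=[0] mem=[0,0,0,0]
After op 4 (pop): stack=[empty] mem=[0,0,0,0]
After op 5 (push 17): stack=[17] mem=[0,0,0,0]
After op 6 (push 14): stack=[17,14] mem=[0,0,0,0]
After op 7 (/): stack=[1] mem=[0,0,0,0]
After op 8 (pop): stack=[empty] mem=[0,0,0,0]
After op 9 (push 2): stack=[2] mem=[0,0,0,0]
After op 10 (push 7): stack=[2,7] mem=[0,0,0,0]
After op 11 (swap): stack=[7,2] mem=[0,0,0,0]
After op 12 (RCL M2): stack=[7,2,0] mem=[0,0,0,0]

Answer: [7, 2, 0]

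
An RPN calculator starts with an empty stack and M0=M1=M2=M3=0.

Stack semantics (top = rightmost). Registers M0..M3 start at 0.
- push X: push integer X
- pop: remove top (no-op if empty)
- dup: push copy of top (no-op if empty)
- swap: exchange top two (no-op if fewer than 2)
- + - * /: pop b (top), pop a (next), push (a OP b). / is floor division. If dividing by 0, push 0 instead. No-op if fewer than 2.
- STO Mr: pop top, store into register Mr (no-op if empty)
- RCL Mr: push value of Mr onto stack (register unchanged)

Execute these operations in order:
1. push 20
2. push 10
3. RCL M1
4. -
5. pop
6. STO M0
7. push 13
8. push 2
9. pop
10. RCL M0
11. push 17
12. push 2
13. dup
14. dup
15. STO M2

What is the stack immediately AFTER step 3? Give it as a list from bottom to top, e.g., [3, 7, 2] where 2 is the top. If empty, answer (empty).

After op 1 (push 20): stack=[20] mem=[0,0,0,0]
After op 2 (push 10): stack=[20,10] mem=[0,0,0,0]
After op 3 (RCL M1): stack=[20,10,0] mem=[0,0,0,0]

[20, 10, 0]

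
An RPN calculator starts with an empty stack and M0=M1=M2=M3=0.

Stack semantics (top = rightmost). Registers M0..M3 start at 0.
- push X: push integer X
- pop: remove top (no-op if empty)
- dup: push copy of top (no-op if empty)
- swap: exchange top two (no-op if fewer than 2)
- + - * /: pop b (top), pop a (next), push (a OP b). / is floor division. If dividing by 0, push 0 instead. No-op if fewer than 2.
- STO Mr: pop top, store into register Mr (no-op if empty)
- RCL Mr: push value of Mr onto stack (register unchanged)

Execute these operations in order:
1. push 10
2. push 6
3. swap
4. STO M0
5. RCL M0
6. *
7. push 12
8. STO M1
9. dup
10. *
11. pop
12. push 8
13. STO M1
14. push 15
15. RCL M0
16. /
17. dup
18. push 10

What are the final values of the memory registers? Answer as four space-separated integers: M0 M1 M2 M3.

After op 1 (push 10): stack=[10] mem=[0,0,0,0]
After op 2 (push 6): stack=[10,6] mem=[0,0,0,0]
After op 3 (swap): stack=[6,10] mem=[0,0,0,0]
After op 4 (STO M0): stack=[6] mem=[10,0,0,0]
After op 5 (RCL M0): stack=[6,10] mem=[10,0,0,0]
After op 6 (*): stack=[60] mem=[10,0,0,0]
After op 7 (push 12): stack=[60,12] mem=[10,0,0,0]
After op 8 (STO M1): stack=[60] mem=[10,12,0,0]
After op 9 (dup): stack=[60,60] mem=[10,12,0,0]
After op 10 (*): stack=[3600] mem=[10,12,0,0]
After op 11 (pop): stack=[empty] mem=[10,12,0,0]
After op 12 (push 8): stack=[8] mem=[10,12,0,0]
After op 13 (STO M1): stack=[empty] mem=[10,8,0,0]
After op 14 (push 15): stack=[15] mem=[10,8,0,0]
After op 15 (RCL M0): stack=[15,10] mem=[10,8,0,0]
After op 16 (/): stack=[1] mem=[10,8,0,0]
After op 17 (dup): stack=[1,1] mem=[10,8,0,0]
After op 18 (push 10): stack=[1,1,10] mem=[10,8,0,0]

Answer: 10 8 0 0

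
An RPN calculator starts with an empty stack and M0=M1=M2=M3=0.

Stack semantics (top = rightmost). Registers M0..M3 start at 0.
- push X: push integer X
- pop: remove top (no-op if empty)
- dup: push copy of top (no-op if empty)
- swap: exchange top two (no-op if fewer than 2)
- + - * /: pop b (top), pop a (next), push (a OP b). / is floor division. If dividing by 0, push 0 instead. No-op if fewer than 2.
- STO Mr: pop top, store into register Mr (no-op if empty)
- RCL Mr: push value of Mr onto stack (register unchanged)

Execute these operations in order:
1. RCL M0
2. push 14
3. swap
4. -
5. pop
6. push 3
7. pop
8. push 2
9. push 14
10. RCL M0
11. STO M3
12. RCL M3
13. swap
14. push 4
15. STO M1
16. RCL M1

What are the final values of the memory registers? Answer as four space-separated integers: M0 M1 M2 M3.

Answer: 0 4 0 0

Derivation:
After op 1 (RCL M0): stack=[0] mem=[0,0,0,0]
After op 2 (push 14): stack=[0,14] mem=[0,0,0,0]
After op 3 (swap): stack=[14,0] mem=[0,0,0,0]
After op 4 (-): stack=[14] mem=[0,0,0,0]
After op 5 (pop): stack=[empty] mem=[0,0,0,0]
After op 6 (push 3): stack=[3] mem=[0,0,0,0]
After op 7 (pop): stack=[empty] mem=[0,0,0,0]
After op 8 (push 2): stack=[2] mem=[0,0,0,0]
After op 9 (push 14): stack=[2,14] mem=[0,0,0,0]
After op 10 (RCL M0): stack=[2,14,0] mem=[0,0,0,0]
After op 11 (STO M3): stack=[2,14] mem=[0,0,0,0]
After op 12 (RCL M3): stack=[2,14,0] mem=[0,0,0,0]
After op 13 (swap): stack=[2,0,14] mem=[0,0,0,0]
After op 14 (push 4): stack=[2,0,14,4] mem=[0,0,0,0]
After op 15 (STO M1): stack=[2,0,14] mem=[0,4,0,0]
After op 16 (RCL M1): stack=[2,0,14,4] mem=[0,4,0,0]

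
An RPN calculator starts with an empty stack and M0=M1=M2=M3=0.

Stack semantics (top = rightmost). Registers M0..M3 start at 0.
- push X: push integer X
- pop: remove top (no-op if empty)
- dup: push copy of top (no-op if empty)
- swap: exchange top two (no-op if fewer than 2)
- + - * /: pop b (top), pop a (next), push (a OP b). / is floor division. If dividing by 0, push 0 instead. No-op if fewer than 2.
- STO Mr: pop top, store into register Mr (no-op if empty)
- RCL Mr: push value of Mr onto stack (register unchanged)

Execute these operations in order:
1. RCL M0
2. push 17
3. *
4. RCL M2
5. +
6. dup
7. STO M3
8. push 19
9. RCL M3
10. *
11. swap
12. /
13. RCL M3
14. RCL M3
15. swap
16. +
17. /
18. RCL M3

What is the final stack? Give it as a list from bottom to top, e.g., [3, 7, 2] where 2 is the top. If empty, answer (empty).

Answer: [0, 0]

Derivation:
After op 1 (RCL M0): stack=[0] mem=[0,0,0,0]
After op 2 (push 17): stack=[0,17] mem=[0,0,0,0]
After op 3 (*): stack=[0] mem=[0,0,0,0]
After op 4 (RCL M2): stack=[0,0] mem=[0,0,0,0]
After op 5 (+): stack=[0] mem=[0,0,0,0]
After op 6 (dup): stack=[0,0] mem=[0,0,0,0]
After op 7 (STO M3): stack=[0] mem=[0,0,0,0]
After op 8 (push 19): stack=[0,19] mem=[0,0,0,0]
After op 9 (RCL M3): stack=[0,19,0] mem=[0,0,0,0]
After op 10 (*): stack=[0,0] mem=[0,0,0,0]
After op 11 (swap): stack=[0,0] mem=[0,0,0,0]
After op 12 (/): stack=[0] mem=[0,0,0,0]
After op 13 (RCL M3): stack=[0,0] mem=[0,0,0,0]
After op 14 (RCL M3): stack=[0,0,0] mem=[0,0,0,0]
After op 15 (swap): stack=[0,0,0] mem=[0,0,0,0]
After op 16 (+): stack=[0,0] mem=[0,0,0,0]
After op 17 (/): stack=[0] mem=[0,0,0,0]
After op 18 (RCL M3): stack=[0,0] mem=[0,0,0,0]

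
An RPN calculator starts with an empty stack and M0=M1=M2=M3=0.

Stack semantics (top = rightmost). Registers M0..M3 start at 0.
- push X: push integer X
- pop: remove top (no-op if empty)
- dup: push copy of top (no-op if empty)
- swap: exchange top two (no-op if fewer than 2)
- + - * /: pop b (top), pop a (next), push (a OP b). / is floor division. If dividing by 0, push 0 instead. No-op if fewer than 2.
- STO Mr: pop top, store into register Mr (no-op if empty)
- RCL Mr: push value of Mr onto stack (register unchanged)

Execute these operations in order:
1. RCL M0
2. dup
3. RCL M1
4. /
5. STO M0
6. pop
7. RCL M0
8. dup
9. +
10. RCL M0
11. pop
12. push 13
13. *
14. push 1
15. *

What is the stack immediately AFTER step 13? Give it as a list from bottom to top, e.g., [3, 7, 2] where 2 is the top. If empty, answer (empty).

After op 1 (RCL M0): stack=[0] mem=[0,0,0,0]
After op 2 (dup): stack=[0,0] mem=[0,0,0,0]
After op 3 (RCL M1): stack=[0,0,0] mem=[0,0,0,0]
After op 4 (/): stack=[0,0] mem=[0,0,0,0]
After op 5 (STO M0): stack=[0] mem=[0,0,0,0]
After op 6 (pop): stack=[empty] mem=[0,0,0,0]
After op 7 (RCL M0): stack=[0] mem=[0,0,0,0]
After op 8 (dup): stack=[0,0] mem=[0,0,0,0]
After op 9 (+): stack=[0] mem=[0,0,0,0]
After op 10 (RCL M0): stack=[0,0] mem=[0,0,0,0]
After op 11 (pop): stack=[0] mem=[0,0,0,0]
After op 12 (push 13): stack=[0,13] mem=[0,0,0,0]
After op 13 (*): stack=[0] mem=[0,0,0,0]

[0]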